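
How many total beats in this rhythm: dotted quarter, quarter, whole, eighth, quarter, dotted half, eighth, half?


Beat values:
  dotted quarter = 1.5 beats
  quarter = 1 beat
  whole = 4 beats
  eighth = 0.5 beats
  quarter = 1 beat
  dotted half = 3 beats
  eighth = 0.5 beats
  half = 2 beats
Sum = 1.5 + 1 + 4 + 0.5 + 1 + 3 + 0.5 + 2
= 13.5 beats


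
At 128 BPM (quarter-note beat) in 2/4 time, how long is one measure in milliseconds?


Reasoning:
Quarter-note beat duration = 60000 / 128 ms
Beats per measure (2/4) = 2
One measure = 2 × 60000 / 128 = 120000 / 128 ms
= 937.5 ms


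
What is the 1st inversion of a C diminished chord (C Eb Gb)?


Solution.
Root position: C Eb Gb
1st inversion: move root up an octave
Bass note: Eb
Notes (bottom to top) = Eb Gb C


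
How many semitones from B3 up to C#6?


Let's work it out.
Absolute semitone position = octave×12 + chromatic position
B3: 3×12 + 11 = 47
C#6: 6×12 + 1 = 73
Difference = 73 - 47 = 26
= 26 semitones


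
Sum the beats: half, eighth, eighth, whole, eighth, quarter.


Beat values:
  half = 2 beats
  eighth = 0.5 beats
  eighth = 0.5 beats
  whole = 4 beats
  eighth = 0.5 beats
  quarter = 1 beat
Sum = 2 + 0.5 + 0.5 + 4 + 0.5 + 1
= 8.5 beats


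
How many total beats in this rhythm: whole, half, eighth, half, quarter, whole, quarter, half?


Let's work it out.
Beat values:
  whole = 4 beats
  half = 2 beats
  eighth = 0.5 beats
  half = 2 beats
  quarter = 1 beat
  whole = 4 beats
  quarter = 1 beat
  half = 2 beats
Sum = 4 + 2 + 0.5 + 2 + 1 + 4 + 1 + 2
= 16.5 beats


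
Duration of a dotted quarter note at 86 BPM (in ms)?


Step by step:
One quarter-note beat = 60000 / BPM = 60000 / 86 ms
Dotted quarter note = 3/2 × quarter note
Duration = 3/2 × 60000 / 86 = 90000 / 86
= 1046.5 ms


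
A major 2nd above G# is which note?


Solution.
A 2nd spans 2 letter names, so from G we land on A
A major 2nd = 2 semitones above G#
Spell A at that pitch: A#
= A#


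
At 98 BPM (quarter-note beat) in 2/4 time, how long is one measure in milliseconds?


Quarter-note beat duration = 60000 / 98 ms
Beats per measure (2/4) = 2
One measure = 2 × 60000 / 98 = 120000 / 98 ms
= 1224.5 ms


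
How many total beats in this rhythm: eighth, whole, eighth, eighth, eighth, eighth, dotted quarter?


Let's work it out.
Beat values:
  eighth = 0.5 beats
  whole = 4 beats
  eighth = 0.5 beats
  eighth = 0.5 beats
  eighth = 0.5 beats
  eighth = 0.5 beats
  dotted quarter = 1.5 beats
Sum = 0.5 + 4 + 0.5 + 0.5 + 0.5 + 0.5 + 1.5
= 8 beats


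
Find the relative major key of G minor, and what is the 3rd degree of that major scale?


Working:
The relative major shares the key signature and is a minor 3rd above the minor tonic
A minor 3rd above G is Bb
→ relative major of G minor is Bb major
Bb major scale: Bb C D Eb F G A
= Bb major; 3rd degree = D


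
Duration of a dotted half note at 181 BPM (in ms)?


Solution.
One quarter-note beat = 60000 / BPM = 60000 / 181 ms
Dotted half note = 3 × quarter note
Duration = 3 × 60000 / 181 = 180000 / 181
= 994.5 ms


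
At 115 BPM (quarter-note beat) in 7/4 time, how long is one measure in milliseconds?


Reasoning:
Quarter-note beat duration = 60000 / 115 ms
Beats per measure (7/4) = 7
One measure = 7 × 60000 / 115 = 420000 / 115 ms
= 3652.2 ms


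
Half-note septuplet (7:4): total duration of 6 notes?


Reasoning:
Septuplet: 7 notes occupy the space of 4 half notes
Space = 4 × 2 = 8 beats
Each septuplet note = 8 / 7 = 8/7 beats
6 notes = 6 × 8/7 = 48/7
= 48/7 beats


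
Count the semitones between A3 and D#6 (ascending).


Absolute semitone position = octave×12 + chromatic position
A3: 3×12 + 9 = 45
D#6: 6×12 + 3 = 75
Difference = 75 - 45 = 30
= 30 semitones


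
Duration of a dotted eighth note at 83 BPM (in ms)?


Let's work it out.
One quarter-note beat = 60000 / BPM = 60000 / 83 ms
Dotted eighth note = 3/4 × quarter note
Duration = 3/4 × 60000 / 83 = 45000 / 83
= 542.2 ms


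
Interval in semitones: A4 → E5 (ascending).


Reasoning:
Absolute semitone position = octave×12 + chromatic position
A4: 4×12 + 9 = 57
E5: 5×12 + 4 = 64
Difference = 64 - 57 = 7
= 7 semitones


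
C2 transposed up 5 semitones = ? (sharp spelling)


Step by step:
C2: chromatic position 0 in octave 2 → absolute = 2×12 + 0 = 24
Transpose up 5: 24 + 5 = 29
29 = 2×12 + 5 → F in octave 2
Result = F2


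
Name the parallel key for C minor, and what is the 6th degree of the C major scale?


Let's work it out.
Parallel keys share the same tonic but differ in mode
C minor → parallel is C major
C major scale: C D E F G A B
= C major; 6th degree = A


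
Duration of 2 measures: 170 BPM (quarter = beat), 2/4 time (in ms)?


Reasoning:
Quarter-note beat duration = 60000 / 170 ms
Beats per measure (2/4) = 2
One measure = 2 × 60000 / 170 = 120000 / 170 ms
2 measures = 2 × 120000 / 170 = 240000 / 170
= 1411.8 ms


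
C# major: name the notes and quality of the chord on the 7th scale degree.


C# major scale: C# D# E# F# G# A# B#
Diatonic triad on degree 7 stacks scale notes 7, 2, 4: B# D# F#
B#→D# = 3 semitones; B#→F# = 6 semitones → diminished triad
= B# D# F# (diminished)


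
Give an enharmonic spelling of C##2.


Step by step:
Enharmonic notes sound the same pitch but are spelled with different letter names
C## and D name the same pitch class
= D2


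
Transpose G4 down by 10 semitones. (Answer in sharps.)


Reasoning:
G4: chromatic position 7 in octave 4 → absolute = 4×12 + 7 = 55
Transpose down 10: 55 - 10 = 45
45 = 3×12 + 9 → A in octave 3
Result = A3


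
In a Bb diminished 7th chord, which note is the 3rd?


Diminished 7th chord = root + minor 3rd + diminished 5th + diminished 7th
Seventh chords stack in thirds, so the letter names are B-D-F-A
Root: Bb
Minor 3rd above Bb: Db
Diminished 5th above Bb: Fb
Diminished 7th above Bb: Abb
The 3rd = Db


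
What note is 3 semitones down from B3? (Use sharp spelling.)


Solution.
B3: chromatic position 11 in octave 3 → absolute = 3×12 + 11 = 47
Transpose down 3: 47 - 3 = 44
44 = 3×12 + 8 → G# in octave 3
Result = G#3


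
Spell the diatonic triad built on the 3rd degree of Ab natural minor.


Let's work it out.
Ab natural minor scale: Ab Bb Cb Db Eb Fb Gb
Diatonic triad on degree 3 stacks scale notes 3, 5, 7: Cb Eb Gb
Cb→Eb = 4 semitones; Cb→Gb = 7 semitones → major triad
= Cb Eb Gb (major)


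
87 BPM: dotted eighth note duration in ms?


Working:
One quarter-note beat = 60000 / BPM = 60000 / 87 ms
Dotted eighth note = 3/4 × quarter note
Duration = 3/4 × 60000 / 87 = 45000 / 87
= 517.2 ms


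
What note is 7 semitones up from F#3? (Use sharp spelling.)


Let's work it out.
F#3: chromatic position 6 in octave 3 → absolute = 3×12 + 6 = 42
Transpose up 7: 42 + 7 = 49
49 = 4×12 + 1 → C# in octave 4
Result = C#4


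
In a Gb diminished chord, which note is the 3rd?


Diminished triad = root + minor 3rd (3 semitones) + diminished 5th (6 semitones)
A triad on Gb stacks thirds, so the chord tones use letter names G-B-D
Root: Gb
Minor 3rd above Gb: Bbb
Diminished 5th above Gb: Dbb
The 3rd = Bbb


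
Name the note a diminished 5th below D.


Step by step:
A 5th spans 5 letter names, so from D we land on G
A diminished 5th = 6 semitones below D
Spell G at that pitch: G#
= G#


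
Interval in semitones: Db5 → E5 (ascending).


Reasoning:
Absolute semitone position = octave×12 + chromatic position
Db5: 5×12 + 1 = 61
E5: 5×12 + 4 = 64
Difference = 64 - 61 = 3
= 3 semitones


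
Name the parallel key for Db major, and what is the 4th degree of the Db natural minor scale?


Parallel keys share the same tonic but differ in mode
Db major → parallel is Db minor
Db natural minor scale: Db Eb Fb Gb Ab Bbb Cb
= Db minor; 4th degree = Gb


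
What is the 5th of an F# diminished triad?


Step by step:
Diminished triad = root + minor 3rd (3 semitones) + diminished 5th (6 semitones)
A triad on F# stacks thirds, so the chord tones use letter names F-A-C
Root: F#
Minor 3rd above F#: A
Diminished 5th above F#: C
The 5th = C


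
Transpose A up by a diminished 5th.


Reasoning:
diminished 5th: 5 letter names, 6 semitones
Letter: A + 4 → E
Pitch: A + 6 semitones, spelled as an E → Eb
= Eb


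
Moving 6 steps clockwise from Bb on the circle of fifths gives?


Each clockwise step on the circle of fifths moves up a perfect 5th
From Bb: Bb → F → C → G → D → A → E
= E


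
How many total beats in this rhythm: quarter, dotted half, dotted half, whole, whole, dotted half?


Let's work it out.
Beat values:
  quarter = 1 beat
  dotted half = 3 beats
  dotted half = 3 beats
  whole = 4 beats
  whole = 4 beats
  dotted half = 3 beats
Sum = 1 + 3 + 3 + 4 + 4 + 3
= 18 beats


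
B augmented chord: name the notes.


Solution.
Augmented triad = root + major 3rd (4 semitones) + augmented 5th (8 semitones)
A triad on B stacks thirds, so the chord tones use letter names B-D-F
Root: B
Major 3rd above B: D#
Augmented 5th above B: F##
Chord = B D# F##


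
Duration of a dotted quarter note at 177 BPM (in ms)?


One quarter-note beat = 60000 / BPM = 60000 / 177 ms
Dotted quarter note = 3/2 × quarter note
Duration = 3/2 × 60000 / 177 = 90000 / 177
= 508.5 ms


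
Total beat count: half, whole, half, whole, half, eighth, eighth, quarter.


Reasoning:
Beat values:
  half = 2 beats
  whole = 4 beats
  half = 2 beats
  whole = 4 beats
  half = 2 beats
  eighth = 0.5 beats
  eighth = 0.5 beats
  quarter = 1 beat
Sum = 2 + 4 + 2 + 4 + 2 + 0.5 + 0.5 + 1
= 16 beats


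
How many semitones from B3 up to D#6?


Let's work it out.
Absolute semitone position = octave×12 + chromatic position
B3: 3×12 + 11 = 47
D#6: 6×12 + 3 = 75
Difference = 75 - 47 = 28
= 28 semitones


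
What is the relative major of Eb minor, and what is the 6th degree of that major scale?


Let's work it out.
The relative major shares the key signature and is a minor 3rd above the minor tonic
A minor 3rd above Eb is Gb
→ relative major of Eb minor is Gb major
Gb major scale: Gb Ab Bb Cb Db Eb F
= Gb major; 6th degree = Eb


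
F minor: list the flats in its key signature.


Flat minor keys: A(0), D(1), G(2), C(3), F(4), Bb(5), Eb(6), Ab(7)
F minor has 4 flats
Order of flats: Bb Eb Ab Db Gb Cb Fb → first 4: Bb, Eb, Ab, Db
= Bb, Eb, Ab, Db


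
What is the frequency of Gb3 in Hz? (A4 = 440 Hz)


Step by step:
f = 440 × 2^(n/12) where n = semitones from A4
Gb3: -15 semitones from A4
f = 440 × 2^(-15/12)
f = 185.00 Hz


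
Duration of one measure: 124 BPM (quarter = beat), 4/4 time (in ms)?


Let's work it out.
Quarter-note beat duration = 60000 / 124 ms
Beats per measure (4/4) = 4
One measure = 4 × 60000 / 124 = 240000 / 124 ms
= 1935.5 ms


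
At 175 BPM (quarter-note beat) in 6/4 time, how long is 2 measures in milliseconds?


Step by step:
Quarter-note beat duration = 60000 / 175 ms
Beats per measure (6/4) = 6
One measure = 6 × 60000 / 175 = 360000 / 175 ms
2 measures = 2 × 360000 / 175 = 720000 / 175
= 4114.3 ms


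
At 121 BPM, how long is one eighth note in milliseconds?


Step by step:
One quarter-note beat = 60000 / BPM = 60000 / 121 ms
Eighth note = 1/2 × quarter note
Duration = 1/2 × 60000 / 121 = 30000 / 121
= 247.9 ms


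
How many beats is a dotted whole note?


Working:
Base whole note = 4 beats
Dot 1 adds half the previous value: +2
One dotted whole = 4 + 2 = 6
= 6 beats


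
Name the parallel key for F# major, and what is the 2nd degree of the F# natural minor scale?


Reasoning:
Parallel keys share the same tonic but differ in mode
F# major → parallel is F# minor
F# natural minor scale: F# G# A B C# D E
= F# minor; 2nd degree = G#


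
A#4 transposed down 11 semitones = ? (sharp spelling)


Solution.
A#4: chromatic position 10 in octave 4 → absolute = 4×12 + 10 = 58
Transpose down 11: 58 - 11 = 47
47 = 3×12 + 11 → B in octave 3
Result = B3


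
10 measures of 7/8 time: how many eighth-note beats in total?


Working:
Time signature 7/8: the bottom number 8 means the eighth note gets one count
The top number 7 means 7 eighth-note beats per measure
Total = 7 × 10 measures
= 70 eighth-note beats


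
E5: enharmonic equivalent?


Reasoning:
Enharmonic notes sound the same pitch but are spelled with different letter names
E and D## name the same pitch class
= D##5


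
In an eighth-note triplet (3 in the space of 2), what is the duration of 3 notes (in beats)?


Solution.
Triplet: 3 notes occupy the space of 2 eighth notes
Space = 2 × 1/2 = 1 beat
Each triplet note = 1 / 3 = 1/3 beats
3 notes = 3 × 1/3 = 1
= 1 beat


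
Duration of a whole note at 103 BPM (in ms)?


Step by step:
One quarter-note beat = 60000 / BPM = 60000 / 103 ms
Whole note = 4 × quarter note
Duration = 4 × 60000 / 103 = 240000 / 103
= 2330.1 ms


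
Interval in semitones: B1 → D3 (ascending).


Absolute semitone position = octave×12 + chromatic position
B1: 1×12 + 11 = 23
D3: 3×12 + 2 = 38
Difference = 38 - 23 = 15
= 15 semitones


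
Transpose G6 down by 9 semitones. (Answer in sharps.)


Reasoning:
G6: chromatic position 7 in octave 6 → absolute = 6×12 + 7 = 79
Transpose down 9: 79 - 9 = 70
70 = 5×12 + 10 → A# in octave 5
Result = A#5


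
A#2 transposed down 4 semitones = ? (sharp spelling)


A#2: chromatic position 10 in octave 2 → absolute = 2×12 + 10 = 34
Transpose down 4: 34 - 4 = 30
30 = 2×12 + 6 → F# in octave 2
Result = F#2


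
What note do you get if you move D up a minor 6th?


Working:
minor 6th: 6 letter names, 8 semitones
Letter: D + 5 → B
Pitch: D + 8 semitones, spelled as a B → Bb
= Bb


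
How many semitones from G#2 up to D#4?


Working:
Absolute semitone position = octave×12 + chromatic position
G#2: 2×12 + 8 = 32
D#4: 4×12 + 3 = 51
Difference = 51 - 32 = 19
= 19 semitones


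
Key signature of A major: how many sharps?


Let's work it out.
Sharp major keys follow the circle of fifths: C(0), G(1), D(2), A(3), E(4), B(5), F#(6), C#(7)
A major has 3 sharps
Order of sharps: F# C# G# D# A# E# B# → first 3: F#, C#, G#
= 3 sharps


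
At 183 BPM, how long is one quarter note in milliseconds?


Solution.
One quarter-note beat = 60000 / BPM = 60000 / 183 ms
Duration = 60000 / 183
= 327.9 ms


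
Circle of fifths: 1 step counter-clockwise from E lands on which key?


Each counter-clockwise step moves down a perfect 5th (= up a perfect 4th)
From E: E → A
= A


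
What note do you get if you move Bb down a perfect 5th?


Step by step:
perfect 5th: 5 letter names, 7 semitones
Letter: B - 4 → E
Pitch: Bb - 7 semitones, spelled as an E → Eb
= Eb


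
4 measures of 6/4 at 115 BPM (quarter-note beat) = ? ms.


Let's work it out.
Quarter-note beat duration = 60000 / 115 ms
Beats per measure (6/4) = 6
One measure = 6 × 60000 / 115 = 360000 / 115 ms
4 measures = 4 × 360000 / 115 = 1440000 / 115
= 12521.7 ms


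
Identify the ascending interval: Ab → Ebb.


Working:
Letter names: A → E spans 5 letter names → a 5th
Semitones: Ab → Ebb = 6 half-steps
A 5th of 6 semitones is a diminished 5th
= diminished 5th


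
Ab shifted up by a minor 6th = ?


Working:
minor 6th: 6 letter names, 8 semitones
Letter: A + 5 → F
Pitch: Ab + 8 semitones, spelled as an F → Fb
= Fb


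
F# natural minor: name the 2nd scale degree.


Natural minor scale pattern: W-H-W-W-H-W-W (2-1-2-2-1-2-2 semitones)
Starting from F#:
  F# + 2 semitones → G#
  G# + 1 semitone → A
  A + 2 semitones → B
  B + 2 semitones → C#
  C# + 1 semitone → D
  D + 2 semitones → E
  E + 2 semitones → F#
Scale: F# G# A B C# D E
Degree 2 = G#


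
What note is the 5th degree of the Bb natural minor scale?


Reasoning:
Natural minor scale pattern: W-H-W-W-H-W-W (2-1-2-2-1-2-2 semitones)
Starting from Bb:
  Bb + 2 semitones → C
  C + 1 semitone → Db
  Db + 2 semitones → Eb
  Eb + 2 semitones → F
  F + 1 semitone → Gb
  Gb + 2 semitones → Ab
  Ab + 2 semitones → Bb
Scale: Bb C Db Eb F Gb Ab
Degree 5 = F


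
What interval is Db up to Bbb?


Working:
Letter names: D → B spans 6 letter names → a 6th
Semitones: Db → Bbb = 8 half-steps
A 6th of 8 semitones is a minor 6th
= minor 6th


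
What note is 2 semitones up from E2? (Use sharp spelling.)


E2: chromatic position 4 in octave 2 → absolute = 2×12 + 4 = 28
Transpose up 2: 28 + 2 = 30
30 = 2×12 + 6 → F# in octave 2
Result = F#2


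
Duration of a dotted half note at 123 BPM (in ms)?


Working:
One quarter-note beat = 60000 / BPM = 60000 / 123 ms
Dotted half note = 3 × quarter note
Duration = 3 × 60000 / 123 = 180000 / 123
= 1463.4 ms


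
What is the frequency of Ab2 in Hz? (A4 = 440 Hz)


Reasoning:
f = 440 × 2^(n/12) where n = semitones from A4
Ab2: -25 semitones from A4
f = 440 × 2^(-25/12)
f = 103.83 Hz


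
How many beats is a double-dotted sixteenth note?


Base sixteenth note = 1/4 beats
Dot 1 adds half the previous value: +1/8
Dot 2 adds half the previous value: +1/16
One double-dotted sixteenth = 1/4 + 1/8 + 1/16 = 7/16
= 7/16 beats


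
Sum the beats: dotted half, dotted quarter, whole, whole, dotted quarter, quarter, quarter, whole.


Beat values:
  dotted half = 3 beats
  dotted quarter = 1.5 beats
  whole = 4 beats
  whole = 4 beats
  dotted quarter = 1.5 beats
  quarter = 1 beat
  quarter = 1 beat
  whole = 4 beats
Sum = 3 + 1.5 + 4 + 4 + 1.5 + 1 + 1 + 4
= 20 beats


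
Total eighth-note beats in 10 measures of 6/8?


Reasoning:
Time signature 6/8: the bottom number 8 means the eighth note gets one count
The top number 6 means 6 eighth-note beats per measure
Total = 6 × 10 measures
= 60 eighth-note beats


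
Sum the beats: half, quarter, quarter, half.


Solution.
Beat values:
  half = 2 beats
  quarter = 1 beat
  quarter = 1 beat
  half = 2 beats
Sum = 2 + 1 + 1 + 2
= 6 beats


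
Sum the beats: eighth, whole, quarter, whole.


Let's work it out.
Beat values:
  eighth = 0.5 beats
  whole = 4 beats
  quarter = 1 beat
  whole = 4 beats
Sum = 0.5 + 4 + 1 + 4
= 9.5 beats


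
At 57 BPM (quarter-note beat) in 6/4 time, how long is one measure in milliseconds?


Let's work it out.
Quarter-note beat duration = 60000 / 57 ms
Beats per measure (6/4) = 6
One measure = 6 × 60000 / 57 = 360000 / 57 ms
= 6315.8 ms


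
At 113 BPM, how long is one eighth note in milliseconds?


Let's work it out.
One quarter-note beat = 60000 / BPM = 60000 / 113 ms
Eighth note = 1/2 × quarter note
Duration = 1/2 × 60000 / 113 = 30000 / 113
= 265.5 ms


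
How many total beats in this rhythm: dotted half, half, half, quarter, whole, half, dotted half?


Reasoning:
Beat values:
  dotted half = 3 beats
  half = 2 beats
  half = 2 beats
  quarter = 1 beat
  whole = 4 beats
  half = 2 beats
  dotted half = 3 beats
Sum = 3 + 2 + 2 + 1 + 4 + 2 + 3
= 17 beats


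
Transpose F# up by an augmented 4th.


Working:
augmented 4th: 4 letter names, 6 semitones
Letter: F + 3 → B
Pitch: F# + 6 semitones, spelled as a B → B#
= B#


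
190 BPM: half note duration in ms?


Reasoning:
One quarter-note beat = 60000 / BPM = 60000 / 190 ms
Half note = 2 × quarter note
Duration = 2 × 60000 / 190 = 120000 / 190
= 631.6 ms


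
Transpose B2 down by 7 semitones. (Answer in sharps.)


Step by step:
B2: chromatic position 11 in octave 2 → absolute = 2×12 + 11 = 35
Transpose down 7: 35 - 7 = 28
28 = 2×12 + 4 → E in octave 2
Result = E2


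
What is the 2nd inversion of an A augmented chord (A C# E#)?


Reasoning:
Root position: A C# E#
2nd inversion: move root and 3rd up an octave
Bass note: E#
Notes (bottom to top) = E# A C#


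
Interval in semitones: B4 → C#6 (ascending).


Absolute semitone position = octave×12 + chromatic position
B4: 4×12 + 11 = 59
C#6: 6×12 + 1 = 73
Difference = 73 - 59 = 14
= 14 semitones


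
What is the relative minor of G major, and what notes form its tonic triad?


Step by step:
The relative minor shares the major's key signature and starts on its 6th degree
6th degree = a major 6th above the tonic; a major 6th above G is E
→ relative minor of G major is E minor
Tonic triad of E minor = root + minor 3rd + perfect 5th = E G B
= E minor; triad = E G B


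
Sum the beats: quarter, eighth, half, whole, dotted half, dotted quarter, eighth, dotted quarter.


Working:
Beat values:
  quarter = 1 beat
  eighth = 0.5 beats
  half = 2 beats
  whole = 4 beats
  dotted half = 3 beats
  dotted quarter = 1.5 beats
  eighth = 0.5 beats
  dotted quarter = 1.5 beats
Sum = 1 + 0.5 + 2 + 4 + 3 + 1.5 + 0.5 + 1.5
= 14 beats


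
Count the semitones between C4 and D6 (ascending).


Solution.
Absolute semitone position = octave×12 + chromatic position
C4: 4×12 + 0 = 48
D6: 6×12 + 2 = 74
Difference = 74 - 48 = 26
= 26 semitones


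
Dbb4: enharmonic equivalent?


Enharmonic notes sound the same pitch but are spelled with different letter names
Dbb and C name the same pitch class
= C4


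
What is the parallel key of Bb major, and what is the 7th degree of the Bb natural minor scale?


Solution.
Parallel keys share the same tonic but differ in mode
Bb major → parallel is Bb minor
Bb natural minor scale: Bb C Db Eb F Gb Ab
= Bb minor; 7th degree = Ab


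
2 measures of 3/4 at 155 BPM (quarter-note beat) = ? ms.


Working:
Quarter-note beat duration = 60000 / 155 ms
Beats per measure (3/4) = 3
One measure = 3 × 60000 / 155 = 180000 / 155 ms
2 measures = 2 × 180000 / 155 = 360000 / 155
= 2322.6 ms


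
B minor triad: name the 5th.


Solution.
Minor triad = root + minor 3rd (3 semitones) + perfect 5th (7 semitones)
A triad on B stacks thirds, so the chord tones use letter names B-D-F
Root: B
Minor 3rd above B: D
Perfect 5th above B: F#
The 5th = F#


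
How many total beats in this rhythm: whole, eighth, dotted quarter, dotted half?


Step by step:
Beat values:
  whole = 4 beats
  eighth = 0.5 beats
  dotted quarter = 1.5 beats
  dotted half = 3 beats
Sum = 4 + 0.5 + 1.5 + 3
= 9 beats


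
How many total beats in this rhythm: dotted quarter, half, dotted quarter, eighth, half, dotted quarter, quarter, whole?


Beat values:
  dotted quarter = 1.5 beats
  half = 2 beats
  dotted quarter = 1.5 beats
  eighth = 0.5 beats
  half = 2 beats
  dotted quarter = 1.5 beats
  quarter = 1 beat
  whole = 4 beats
Sum = 1.5 + 2 + 1.5 + 0.5 + 2 + 1.5 + 1 + 4
= 14 beats


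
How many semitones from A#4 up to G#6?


Solution.
Absolute semitone position = octave×12 + chromatic position
A#4: 4×12 + 10 = 58
G#6: 6×12 + 8 = 80
Difference = 80 - 58 = 22
= 22 semitones


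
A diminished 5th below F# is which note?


A 5th spans 5 letter names, so from F we land on B
A diminished 5th = 6 semitones below F#
Spell B at that pitch: B#
= B#


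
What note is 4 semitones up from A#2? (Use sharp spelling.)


Let's work it out.
A#2: chromatic position 10 in octave 2 → absolute = 2×12 + 10 = 34
Transpose up 4: 34 + 4 = 38
38 = 3×12 + 2 → D in octave 3
Result = D3


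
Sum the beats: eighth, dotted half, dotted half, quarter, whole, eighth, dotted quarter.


Let's work it out.
Beat values:
  eighth = 0.5 beats
  dotted half = 3 beats
  dotted half = 3 beats
  quarter = 1 beat
  whole = 4 beats
  eighth = 0.5 beats
  dotted quarter = 1.5 beats
Sum = 0.5 + 3 + 3 + 1 + 4 + 0.5 + 1.5
= 13.5 beats


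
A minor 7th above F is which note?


A 7th spans 7 letter names, so from F we land on E
A minor 7th = 10 semitones above F
Spell E at that pitch: Eb
= Eb


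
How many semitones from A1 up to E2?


Absolute semitone position = octave×12 + chromatic position
A1: 1×12 + 9 = 21
E2: 2×12 + 4 = 28
Difference = 28 - 21 = 7
= 7 semitones


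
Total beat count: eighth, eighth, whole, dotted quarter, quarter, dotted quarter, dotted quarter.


Beat values:
  eighth = 0.5 beats
  eighth = 0.5 beats
  whole = 4 beats
  dotted quarter = 1.5 beats
  quarter = 1 beat
  dotted quarter = 1.5 beats
  dotted quarter = 1.5 beats
Sum = 0.5 + 0.5 + 4 + 1.5 + 1 + 1.5 + 1.5
= 10.5 beats


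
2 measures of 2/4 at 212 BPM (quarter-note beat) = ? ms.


Quarter-note beat duration = 60000 / 212 ms
Beats per measure (2/4) = 2
One measure = 2 × 60000 / 212 = 120000 / 212 ms
2 measures = 2 × 120000 / 212 = 240000 / 212
= 1132.1 ms


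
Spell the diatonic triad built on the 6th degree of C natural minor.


Let's work it out.
C natural minor scale: C D Eb F G Ab Bb
Diatonic triad on degree 6 stacks scale notes 6, 1, 3: Ab C Eb
Ab→C = 4 semitones; Ab→Eb = 7 semitones → major triad
= Ab C Eb (major)


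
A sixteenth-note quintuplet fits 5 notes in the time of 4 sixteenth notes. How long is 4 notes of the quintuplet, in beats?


Quintuplet: 5 notes occupy the space of 4 sixteenth notes
Space = 4 × 1/4 = 1 beat
Each quintuplet note = 1 / 5 = 1/5 beats
4 notes = 4 × 1/5 = 4/5
= 4/5 beats


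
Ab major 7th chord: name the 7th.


Solution.
Major 7th chord = root + major 3rd + perfect 5th + major 7th
Seventh chords stack in thirds, so the letter names are A-C-E-G
Root: Ab
Major 3rd above Ab: C
Perfect 5th above Ab: Eb
Major 7th above Ab: G
The 7th = G


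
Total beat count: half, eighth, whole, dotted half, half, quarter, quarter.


Working:
Beat values:
  half = 2 beats
  eighth = 0.5 beats
  whole = 4 beats
  dotted half = 3 beats
  half = 2 beats
  quarter = 1 beat
  quarter = 1 beat
Sum = 2 + 0.5 + 4 + 3 + 2 + 1 + 1
= 13.5 beats


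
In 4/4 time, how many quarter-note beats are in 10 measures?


Reasoning:
Time signature 4/4: the bottom number 4 means the quarter note gets one count
The top number 4 means 4 quarter-note beats per measure
Total = 4 × 10 measures
= 40 quarter-note beats


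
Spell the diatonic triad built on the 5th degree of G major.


Reasoning:
G major scale: G A B C D E F#
Diatonic triad on degree 5 stacks scale notes 5, 7, 2: D F# A
D→F# = 4 semitones; D→A = 7 semitones → major triad
= D F# A (major)


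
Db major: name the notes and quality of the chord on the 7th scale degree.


Step by step:
Db major scale: Db Eb F Gb Ab Bb C
Diatonic triad on degree 7 stacks scale notes 7, 2, 4: C Eb Gb
C→Eb = 3 semitones; C→Gb = 6 semitones → diminished triad
= C Eb Gb (diminished)


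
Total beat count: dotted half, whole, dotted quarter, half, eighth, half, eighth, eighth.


Working:
Beat values:
  dotted half = 3 beats
  whole = 4 beats
  dotted quarter = 1.5 beats
  half = 2 beats
  eighth = 0.5 beats
  half = 2 beats
  eighth = 0.5 beats
  eighth = 0.5 beats
Sum = 3 + 4 + 1.5 + 2 + 0.5 + 2 + 0.5 + 0.5
= 14 beats


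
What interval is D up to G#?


Let's work it out.
Letter names: D → G spans 4 letter names → a 4th
Semitones: D → G# = 6 half-steps
A 4th of 6 semitones is an augmented 4th
= augmented 4th


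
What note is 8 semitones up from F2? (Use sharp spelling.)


Solution.
F2: chromatic position 5 in octave 2 → absolute = 2×12 + 5 = 29
Transpose up 8: 29 + 8 = 37
37 = 3×12 + 1 → C# in octave 3
Result = C#3


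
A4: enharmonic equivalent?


Solution.
Enharmonic notes sound the same pitch but are spelled with different letter names
A and Bbb name the same pitch class
= Bbb4


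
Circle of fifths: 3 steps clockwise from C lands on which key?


Each clockwise step on the circle of fifths moves up a perfect 5th
From C: C → G → D → A
= A


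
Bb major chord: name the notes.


Step by step:
Major triad = root + major 3rd (4 semitones) + perfect 5th (7 semitones)
A triad on Bb stacks thirds, so the chord tones use letter names B-D-F
Root: Bb
Major 3rd above Bb: D
Perfect 5th above Bb: F
Chord = Bb D F


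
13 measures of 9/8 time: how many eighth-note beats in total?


Working:
Time signature 9/8: the bottom number 8 means the eighth note gets one count
The top number 9 means 9 eighth-note beats per measure
Total = 9 × 13 measures
= 117 eighth-note beats


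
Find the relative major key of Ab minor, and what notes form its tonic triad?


Working:
The relative major shares the key signature and is a minor 3rd above the minor tonic
A minor 3rd above Ab is Cb
→ relative major of Ab minor is Cb major
Tonic triad of Cb major = root + major 3rd + perfect 5th = Cb Eb Gb
= Cb major; triad = Cb Eb Gb


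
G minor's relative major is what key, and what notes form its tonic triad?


Reasoning:
The relative major shares the key signature and is a minor 3rd above the minor tonic
A minor 3rd above G is Bb
→ relative major of G minor is Bb major
Tonic triad of Bb major = root + major 3rd + perfect 5th = Bb D F
= Bb major; triad = Bb D F


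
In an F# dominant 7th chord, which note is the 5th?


Working:
Dominant 7th chord = root + major 3rd + perfect 5th + minor 7th
Seventh chords stack in thirds, so the letter names are F-A-C-E
Root: F#
Major 3rd above F#: A#
Perfect 5th above F#: C#
Minor 7th above F#: E
The 5th = C#


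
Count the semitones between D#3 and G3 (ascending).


Step by step:
Absolute semitone position = octave×12 + chromatic position
D#3: 3×12 + 3 = 39
G3: 3×12 + 7 = 43
Difference = 43 - 39 = 4
= 4 semitones


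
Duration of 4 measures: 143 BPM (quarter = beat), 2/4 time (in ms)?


Solution.
Quarter-note beat duration = 60000 / 143 ms
Beats per measure (2/4) = 2
One measure = 2 × 60000 / 143 = 120000 / 143 ms
4 measures = 4 × 120000 / 143 = 480000 / 143
= 3356.6 ms


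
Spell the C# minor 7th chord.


Reasoning:
Minor 7th chord = root + minor 3rd + perfect 5th + minor 7th
Seventh chords stack in thirds, so the letter names are C-E-G-B
Root: C#
Minor 3rd above C#: E
Perfect 5th above C#: G#
Minor 7th above C#: B
Chord = C# E G# B


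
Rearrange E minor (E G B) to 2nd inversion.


Working:
Root position: E G B
2nd inversion: move root and 3rd up an octave
Bass note: B
Notes (bottom to top) = B E G


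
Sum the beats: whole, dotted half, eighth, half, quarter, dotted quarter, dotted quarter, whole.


Working:
Beat values:
  whole = 4 beats
  dotted half = 3 beats
  eighth = 0.5 beats
  half = 2 beats
  quarter = 1 beat
  dotted quarter = 1.5 beats
  dotted quarter = 1.5 beats
  whole = 4 beats
Sum = 4 + 3 + 0.5 + 2 + 1 + 1.5 + 1.5 + 4
= 17.5 beats


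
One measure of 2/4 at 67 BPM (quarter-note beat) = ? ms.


Solution.
Quarter-note beat duration = 60000 / 67 ms
Beats per measure (2/4) = 2
One measure = 2 × 60000 / 67 = 120000 / 67 ms
= 1791.0 ms


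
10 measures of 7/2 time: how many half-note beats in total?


Time signature 7/2: the bottom number 2 means the half note gets one count
The top number 7 means 7 half-note beats per measure
Total = 7 × 10 measures
= 70 half-note beats


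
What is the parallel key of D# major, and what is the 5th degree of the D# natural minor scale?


Solution.
Parallel keys share the same tonic but differ in mode
D# major → parallel is D# minor
D# natural minor scale: D# E# F# G# A# B C#
= D# minor; 5th degree = A#


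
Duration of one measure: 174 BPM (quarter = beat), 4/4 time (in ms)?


Reasoning:
Quarter-note beat duration = 60000 / 174 ms
Beats per measure (4/4) = 4
One measure = 4 × 60000 / 174 = 240000 / 174 ms
= 1379.3 ms


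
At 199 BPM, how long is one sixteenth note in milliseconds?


Working:
One quarter-note beat = 60000 / BPM = 60000 / 199 ms
Sixteenth note = 1/4 × quarter note
Duration = 1/4 × 60000 / 199 = 15000 / 199
= 75.4 ms


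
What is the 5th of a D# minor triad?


Step by step:
Minor triad = root + minor 3rd (3 semitones) + perfect 5th (7 semitones)
A triad on D# stacks thirds, so the chord tones use letter names D-F-A
Root: D#
Minor 3rd above D#: F#
Perfect 5th above D#: A#
The 5th = A#


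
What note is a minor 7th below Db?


Working:
A 7th spans 7 letter names, so from D we land on E
A minor 7th = 10 semitones below Db
Spell E at that pitch: Eb
= Eb


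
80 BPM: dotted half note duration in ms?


One quarter-note beat = 60000 / BPM = 60000 / 80 ms
Dotted half note = 3 × quarter note
Duration = 3 × 60000 / 80 = 180000 / 80
= 2250.0 ms


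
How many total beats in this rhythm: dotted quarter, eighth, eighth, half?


Step by step:
Beat values:
  dotted quarter = 1.5 beats
  eighth = 0.5 beats
  eighth = 0.5 beats
  half = 2 beats
Sum = 1.5 + 0.5 + 0.5 + 2
= 4.5 beats


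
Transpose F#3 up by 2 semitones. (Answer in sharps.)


F#3: chromatic position 6 in octave 3 → absolute = 3×12 + 6 = 42
Transpose up 2: 42 + 2 = 44
44 = 3×12 + 8 → G# in octave 3
Result = G#3


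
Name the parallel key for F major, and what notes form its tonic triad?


Reasoning:
Parallel keys share the same tonic but differ in mode
F major → parallel is F minor
Tonic triad of F minor = F Ab C
= F minor; triad = F Ab C


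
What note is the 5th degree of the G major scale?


Major scale pattern: W-W-H-W-W-W-H (2-2-1-2-2-2-1 semitones)
Starting from G:
  G + 2 semitones → A
  A + 2 semitones → B
  B + 1 semitone → C
  C + 2 semitones → D
  D + 2 semitones → E
  E + 2 semitones → F#
  F# + 1 semitone → G
Scale: G A B C D E F#
Degree 5 = D


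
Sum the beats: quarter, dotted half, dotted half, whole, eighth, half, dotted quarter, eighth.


Step by step:
Beat values:
  quarter = 1 beat
  dotted half = 3 beats
  dotted half = 3 beats
  whole = 4 beats
  eighth = 0.5 beats
  half = 2 beats
  dotted quarter = 1.5 beats
  eighth = 0.5 beats
Sum = 1 + 3 + 3 + 4 + 0.5 + 2 + 1.5 + 0.5
= 15.5 beats


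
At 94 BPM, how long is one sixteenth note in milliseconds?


Step by step:
One quarter-note beat = 60000 / BPM = 60000 / 94 ms
Sixteenth note = 1/4 × quarter note
Duration = 1/4 × 60000 / 94 = 15000 / 94
= 159.6 ms


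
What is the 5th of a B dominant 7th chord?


Step by step:
Dominant 7th chord = root + major 3rd + perfect 5th + minor 7th
Seventh chords stack in thirds, so the letter names are B-D-F-A
Root: B
Major 3rd above B: D#
Perfect 5th above B: F#
Minor 7th above B: A
The 5th = F#


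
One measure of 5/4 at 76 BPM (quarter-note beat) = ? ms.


Solution.
Quarter-note beat duration = 60000 / 76 ms
Beats per measure (5/4) = 5
One measure = 5 × 60000 / 76 = 300000 / 76 ms
= 3947.4 ms


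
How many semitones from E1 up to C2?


Reasoning:
Absolute semitone position = octave×12 + chromatic position
E1: 1×12 + 4 = 16
C2: 2×12 + 0 = 24
Difference = 24 - 16 = 8
= 8 semitones


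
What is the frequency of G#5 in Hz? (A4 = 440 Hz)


Step by step:
f = 440 × 2^(n/12) where n = semitones from A4
G#5: 11 semitones from A4
f = 440 × 2^(11/12)
f = 830.61 Hz


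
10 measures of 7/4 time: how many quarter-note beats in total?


Working:
Time signature 7/4: the bottom number 4 means the quarter note gets one count
The top number 7 means 7 quarter-note beats per measure
Total = 7 × 10 measures
= 70 quarter-note beats


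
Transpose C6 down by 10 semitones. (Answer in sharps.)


Reasoning:
C6: chromatic position 0 in octave 6 → absolute = 6×12 + 0 = 72
Transpose down 10: 72 - 10 = 62
62 = 5×12 + 2 → D in octave 5
Result = D5


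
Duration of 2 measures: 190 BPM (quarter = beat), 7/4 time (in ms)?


Quarter-note beat duration = 60000 / 190 ms
Beats per measure (7/4) = 7
One measure = 7 × 60000 / 190 = 420000 / 190 ms
2 measures = 2 × 420000 / 190 = 840000 / 190
= 4421.1 ms


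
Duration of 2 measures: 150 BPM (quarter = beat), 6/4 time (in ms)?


Quarter-note beat duration = 60000 / 150 ms
Beats per measure (6/4) = 6
One measure = 6 × 60000 / 150 = 360000 / 150 ms
2 measures = 2 × 360000 / 150 = 720000 / 150
= 4800.0 ms


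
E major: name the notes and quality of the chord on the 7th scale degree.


E major scale: E F# G# A B C# D#
Diatonic triad on degree 7 stacks scale notes 7, 2, 4: D# F# A
D#→F# = 3 semitones; D#→A = 6 semitones → diminished triad
= D# F# A (diminished)


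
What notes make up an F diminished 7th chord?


Reasoning:
Diminished 7th chord = root + minor 3rd + diminished 5th + diminished 7th
Seventh chords stack in thirds, so the letter names are F-A-C-E
Root: F
Minor 3rd above F: Ab
Diminished 5th above F: Cb
Diminished 7th above F: Ebb
Chord = F Ab Cb Ebb


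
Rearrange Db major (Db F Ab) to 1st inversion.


Root position: Db F Ab
1st inversion: move root up an octave
Bass note: F
Notes (bottom to top) = F Ab Db


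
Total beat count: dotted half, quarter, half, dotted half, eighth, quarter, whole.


Beat values:
  dotted half = 3 beats
  quarter = 1 beat
  half = 2 beats
  dotted half = 3 beats
  eighth = 0.5 beats
  quarter = 1 beat
  whole = 4 beats
Sum = 3 + 1 + 2 + 3 + 0.5 + 1 + 4
= 14.5 beats


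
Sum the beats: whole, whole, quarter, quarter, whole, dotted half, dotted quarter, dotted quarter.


Reasoning:
Beat values:
  whole = 4 beats
  whole = 4 beats
  quarter = 1 beat
  quarter = 1 beat
  whole = 4 beats
  dotted half = 3 beats
  dotted quarter = 1.5 beats
  dotted quarter = 1.5 beats
Sum = 4 + 4 + 1 + 1 + 4 + 3 + 1.5 + 1.5
= 20 beats


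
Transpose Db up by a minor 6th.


Reasoning:
minor 6th: 6 letter names, 8 semitones
Letter: D + 5 → B
Pitch: Db + 8 semitones, spelled as a B → Bbb
= Bbb


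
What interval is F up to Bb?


Let's work it out.
Letter names: F → B spans 4 letter names → a 4th
Semitones: F → Bb = 5 half-steps
A 4th of 5 semitones is a perfect 4th
= perfect 4th


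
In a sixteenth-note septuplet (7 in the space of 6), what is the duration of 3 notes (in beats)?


Reasoning:
Septuplet: 7 notes occupy the space of 6 sixteenth notes
Space = 6 × 1/4 = 3/2 beats
Each septuplet note = 3/2 / 7 = 3/14 beats
3 notes = 3 × 3/14 = 9/14
= 9/14 beats


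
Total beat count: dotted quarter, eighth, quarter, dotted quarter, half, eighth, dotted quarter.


Working:
Beat values:
  dotted quarter = 1.5 beats
  eighth = 0.5 beats
  quarter = 1 beat
  dotted quarter = 1.5 beats
  half = 2 beats
  eighth = 0.5 beats
  dotted quarter = 1.5 beats
Sum = 1.5 + 0.5 + 1 + 1.5 + 2 + 0.5 + 1.5
= 8.5 beats


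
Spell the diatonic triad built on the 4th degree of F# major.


Solution.
F# major scale: F# G# A# B C# D# E#
Diatonic triad on degree 4 stacks scale notes 4, 6, 1: B D# F#
B→D# = 4 semitones; B→F# = 7 semitones → major triad
= B D# F# (major)


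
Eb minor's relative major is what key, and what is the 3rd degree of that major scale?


Solution.
The relative major shares the key signature and is a minor 3rd above the minor tonic
A minor 3rd above Eb is Gb
→ relative major of Eb minor is Gb major
Gb major scale: Gb Ab Bb Cb Db Eb F
= Gb major; 3rd degree = Bb


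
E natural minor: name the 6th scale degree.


Solution.
Natural minor scale pattern: W-H-W-W-H-W-W (2-1-2-2-1-2-2 semitones)
Starting from E:
  E + 2 semitones → F#
  F# + 1 semitone → G
  G + 2 semitones → A
  A + 2 semitones → B
  B + 1 semitone → C
  C + 2 semitones → D
  D + 2 semitones → E
Scale: E F# G A B C D
Degree 6 = C


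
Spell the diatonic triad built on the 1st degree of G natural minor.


Let's work it out.
G natural minor scale: G A Bb C D Eb F
Diatonic triad on degree 1 stacks scale notes 1, 3, 5: G Bb D
G→Bb = 3 semitones; G→D = 7 semitones → minor triad
= G Bb D (minor)


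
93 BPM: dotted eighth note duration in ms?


Step by step:
One quarter-note beat = 60000 / BPM = 60000 / 93 ms
Dotted eighth note = 3/4 × quarter note
Duration = 3/4 × 60000 / 93 = 45000 / 93
= 483.9 ms


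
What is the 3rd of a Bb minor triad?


Minor triad = root + minor 3rd (3 semitones) + perfect 5th (7 semitones)
A triad on Bb stacks thirds, so the chord tones use letter names B-D-F
Root: Bb
Minor 3rd above Bb: Db
Perfect 5th above Bb: F
The 3rd = Db
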